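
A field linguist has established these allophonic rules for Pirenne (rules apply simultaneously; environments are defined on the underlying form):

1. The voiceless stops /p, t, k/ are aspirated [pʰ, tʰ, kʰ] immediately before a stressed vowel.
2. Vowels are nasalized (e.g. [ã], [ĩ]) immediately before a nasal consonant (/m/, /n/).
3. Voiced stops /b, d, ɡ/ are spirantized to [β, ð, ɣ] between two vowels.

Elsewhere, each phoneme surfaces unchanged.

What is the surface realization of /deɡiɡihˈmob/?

/d/ (word-initial): rule 3 targets it, but not between two vowels → unchanged [d].
/e/ (between /d/ and /ɡ/) is in the target of rule 2 but the environment (before a nasal consonant) is not met → [e].
/ɡ/ (between /e/ and /i/): between two vowels, so rule 3 applies → [ɣ].
/i/ — between /ɡ/ and /ɡ/; rule 2 does not apply here → [i].
/ɡ/ (between /i/ and /i/) occurs between two vowels → [ɣ] by rule 3.
/i/ — between /ɡ/ and /h/; rule 2 does not apply here → [i].
/h/ (between /i/ and /m/): no rule targets it → [h].
/m/ stays [m].
/o/ — between /m/ and /b/; rule 2 does not apply here → [o].
/b/ (word-final) is in the target of rule 3 but the environment (between two vowels) is not met → [b].

[deɣiɣihˈmob]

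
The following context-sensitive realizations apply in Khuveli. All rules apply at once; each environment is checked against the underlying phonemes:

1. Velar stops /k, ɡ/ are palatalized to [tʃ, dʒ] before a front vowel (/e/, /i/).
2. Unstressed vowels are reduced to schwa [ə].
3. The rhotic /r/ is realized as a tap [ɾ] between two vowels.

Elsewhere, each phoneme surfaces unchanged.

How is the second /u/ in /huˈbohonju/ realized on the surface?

[ə]

/u/ meets the environment for rule 2 (in an unstressed syllable) → [ə].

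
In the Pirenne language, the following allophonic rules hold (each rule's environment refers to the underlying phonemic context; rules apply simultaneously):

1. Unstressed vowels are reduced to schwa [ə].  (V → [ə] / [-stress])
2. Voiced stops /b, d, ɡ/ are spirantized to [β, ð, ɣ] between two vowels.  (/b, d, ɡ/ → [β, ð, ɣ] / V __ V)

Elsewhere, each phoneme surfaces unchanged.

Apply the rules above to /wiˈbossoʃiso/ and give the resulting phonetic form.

/w/ (word-initial) is unaffected → [w].
/i/ (between /w/ and /b/): in an unstressed syllable, so rule 1 applies → [ə].
/b/ (between /i/ and /o/): between two vowels, so rule 2 applies → [β].
/o/ — between /b/ and /s/; rule 1 does not apply here → [o].
/s/ (between /o/ and /s/): no rule targets it → [s].
/s/ stays [s].
/o/ — between /s/ and /ʃ/, in an unstressed syllable — surfaces as [ə] (rule 1).
/ʃ/ (between /o/ and /i/) is unaffected → [ʃ].
/i/ (between /ʃ/ and /s/) occurs in an unstressed syllable → [ə] by rule 1.
/s/ stays [s].
/o/ (word-final) occurs in an unstressed syllable → [ə] by rule 1.

[wəˈβossəʃəsə]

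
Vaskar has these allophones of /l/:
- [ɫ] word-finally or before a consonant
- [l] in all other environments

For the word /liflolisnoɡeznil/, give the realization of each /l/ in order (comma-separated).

Occurrence 1 (position 1): no conditioning environment matches → elsewhere allophone [l].
Occurrence 2 (position 4): no conditioning environment matches → elsewhere allophone [l].
Occurrence 3 (position 6): no conditioning environment matches → elsewhere allophone [l].
Occurrence 4 (position 16): word-finally or before a consonant → [ɫ].

[l], [l], [l], [ɫ]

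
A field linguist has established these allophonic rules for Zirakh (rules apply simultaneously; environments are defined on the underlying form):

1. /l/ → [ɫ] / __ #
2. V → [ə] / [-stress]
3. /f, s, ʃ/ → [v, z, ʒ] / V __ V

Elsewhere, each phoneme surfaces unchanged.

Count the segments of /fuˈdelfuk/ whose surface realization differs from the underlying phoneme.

Segments that undergo a rule: /u/ → [ə] (rule 2); /u/ → [ə] (rule 2).
All other segments surface unchanged.

2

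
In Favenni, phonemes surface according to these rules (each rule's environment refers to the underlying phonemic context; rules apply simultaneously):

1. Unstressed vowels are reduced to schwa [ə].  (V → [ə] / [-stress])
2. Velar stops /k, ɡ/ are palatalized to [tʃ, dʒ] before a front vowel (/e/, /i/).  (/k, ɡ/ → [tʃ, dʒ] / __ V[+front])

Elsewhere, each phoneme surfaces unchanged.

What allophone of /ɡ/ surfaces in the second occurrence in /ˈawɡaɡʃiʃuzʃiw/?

/ɡ/ (between /a/ and /ʃ/): rule 2 targets it, but not before a front vowel → unchanged [ɡ].

[ɡ]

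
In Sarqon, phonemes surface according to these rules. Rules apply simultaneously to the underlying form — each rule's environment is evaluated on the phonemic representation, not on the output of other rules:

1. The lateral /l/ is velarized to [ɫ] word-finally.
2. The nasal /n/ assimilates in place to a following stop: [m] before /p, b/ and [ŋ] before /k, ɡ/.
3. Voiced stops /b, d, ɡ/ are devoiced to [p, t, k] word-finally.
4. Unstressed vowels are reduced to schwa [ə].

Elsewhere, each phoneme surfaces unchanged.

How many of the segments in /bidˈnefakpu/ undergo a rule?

Segments that undergo a rule: /i/ → [ə] (rule 4); /a/ → [ə] (rule 4); /u/ → [ə] (rule 4).
All other segments surface unchanged.

3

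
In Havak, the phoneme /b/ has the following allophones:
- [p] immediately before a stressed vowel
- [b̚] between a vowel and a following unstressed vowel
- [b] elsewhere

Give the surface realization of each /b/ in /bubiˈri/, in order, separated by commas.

Occurrence 1 (position 1): no conditioning environment matches → elsewhere allophone [b].
Occurrence 2 (position 3): between a vowel and a following unstressed vowel → [b̚].

[b], [b̚]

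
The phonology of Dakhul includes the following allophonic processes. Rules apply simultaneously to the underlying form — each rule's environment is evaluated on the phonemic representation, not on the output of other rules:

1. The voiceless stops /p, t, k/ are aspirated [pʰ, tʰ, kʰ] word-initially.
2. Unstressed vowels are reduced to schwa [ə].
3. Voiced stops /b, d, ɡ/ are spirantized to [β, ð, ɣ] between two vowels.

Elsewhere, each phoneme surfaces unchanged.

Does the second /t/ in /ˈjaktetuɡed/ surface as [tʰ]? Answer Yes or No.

/t/ (between /e/ and /u/): rule 1 targets it, but not word-initially → unchanged [t].
The actual realization is [t], not [tʰ].

No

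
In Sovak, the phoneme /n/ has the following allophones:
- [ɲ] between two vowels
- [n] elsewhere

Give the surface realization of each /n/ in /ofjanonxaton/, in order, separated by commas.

[ɲ], [n], [n]

Occurrence 1 (position 5): between two vowels → [ɲ].
Occurrence 2 (position 7): no conditioning environment matches → elsewhere allophone [n].
Occurrence 3 (position 12): no conditioning environment matches → elsewhere allophone [n].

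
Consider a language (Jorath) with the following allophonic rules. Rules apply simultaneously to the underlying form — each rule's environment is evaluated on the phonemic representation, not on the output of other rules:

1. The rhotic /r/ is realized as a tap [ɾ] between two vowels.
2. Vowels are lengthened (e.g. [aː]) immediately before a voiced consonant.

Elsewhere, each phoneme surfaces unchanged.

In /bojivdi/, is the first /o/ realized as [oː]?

Yes

/o/ — between /b/ and /j/, before a voiced consonant — surfaces as [oː] (rule 2).
The actual realization is [oː], which matches [oː].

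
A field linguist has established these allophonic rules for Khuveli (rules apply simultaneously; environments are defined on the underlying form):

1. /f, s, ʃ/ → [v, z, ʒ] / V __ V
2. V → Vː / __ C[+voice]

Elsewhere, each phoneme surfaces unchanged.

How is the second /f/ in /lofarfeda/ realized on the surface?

[f]

/f/ (between /r/ and /e/) fails the environment for rule 1, so it stays [f].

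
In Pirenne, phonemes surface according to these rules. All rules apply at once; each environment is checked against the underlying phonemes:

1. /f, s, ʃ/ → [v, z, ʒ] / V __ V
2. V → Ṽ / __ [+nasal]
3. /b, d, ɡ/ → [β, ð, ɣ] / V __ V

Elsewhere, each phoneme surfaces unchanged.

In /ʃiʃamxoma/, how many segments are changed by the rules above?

3

Segments that undergo a rule: /ʃ/ → [ʒ] (rule 1); /a/ → [ã] (rule 2); /o/ → [õ] (rule 2).
All other segments surface unchanged.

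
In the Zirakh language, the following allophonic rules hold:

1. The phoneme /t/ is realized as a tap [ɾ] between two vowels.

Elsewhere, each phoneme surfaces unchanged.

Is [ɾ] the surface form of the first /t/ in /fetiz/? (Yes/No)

Yes

/t/ (between /e/ and /i/): between two vowels, so rule 1 applies → [ɾ].
The actual realization is [ɾ], which matches [ɾ].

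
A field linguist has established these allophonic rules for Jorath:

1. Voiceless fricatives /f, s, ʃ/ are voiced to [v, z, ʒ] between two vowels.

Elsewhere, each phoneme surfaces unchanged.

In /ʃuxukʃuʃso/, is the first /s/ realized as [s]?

Yes

/s/ (between /ʃ/ and /o/) is in the target of rule 1 but the environment (between two vowels) is not met → [s].
The actual realization is [s], which matches [s].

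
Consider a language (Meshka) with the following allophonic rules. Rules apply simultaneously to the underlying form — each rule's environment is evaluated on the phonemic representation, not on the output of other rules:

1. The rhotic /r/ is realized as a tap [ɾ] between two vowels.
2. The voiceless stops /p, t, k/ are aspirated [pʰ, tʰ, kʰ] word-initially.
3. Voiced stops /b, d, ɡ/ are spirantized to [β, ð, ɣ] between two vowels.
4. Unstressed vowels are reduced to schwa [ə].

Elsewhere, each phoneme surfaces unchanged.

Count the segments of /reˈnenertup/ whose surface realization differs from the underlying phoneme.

3

Segments that undergo a rule: /e/ → [ə] (rule 4); /e/ → [ə] (rule 4); /u/ → [ə] (rule 4).
All other segments surface unchanged.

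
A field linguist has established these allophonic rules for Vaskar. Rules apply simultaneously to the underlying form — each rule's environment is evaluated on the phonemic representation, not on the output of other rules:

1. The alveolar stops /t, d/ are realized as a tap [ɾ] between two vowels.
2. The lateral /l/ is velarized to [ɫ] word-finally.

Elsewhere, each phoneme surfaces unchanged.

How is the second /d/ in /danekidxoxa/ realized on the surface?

[d]

/d/ (between /i/ and /x/) is in the target of rule 1 but the environment (between two vowels) is not met → [d].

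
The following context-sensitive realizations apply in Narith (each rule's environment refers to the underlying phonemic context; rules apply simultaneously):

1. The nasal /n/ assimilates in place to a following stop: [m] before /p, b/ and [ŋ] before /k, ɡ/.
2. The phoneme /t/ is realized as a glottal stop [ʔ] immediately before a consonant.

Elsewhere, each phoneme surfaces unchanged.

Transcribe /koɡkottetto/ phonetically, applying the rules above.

/k/ (word-initial) is unaffected → [k].
/o/ stays [o].
/ɡ/ (between /o/ and /k/): no rule targets it → [ɡ].
/k/ (between /ɡ/ and /o/): no rule targets it → [k].
/o/ — not in any rule's target class → [o].
/t/ — between /o/ and /t/, immediately before a consonant — surfaces as [ʔ] (rule 2).
/t/ — between /t/ and /e/; rule 2 does not apply here → [t].
/e/ stays [e].
Rule 2 applies to /t/ (between /e/ and /t/: immediately before a consonant) → [ʔ].
/t/ (between /t/ and /o/): rule 2 targets it, but not immediately before a consonant → unchanged [t].
/o/ — not in any rule's target class → [o].

[koɡkoʔteʔto]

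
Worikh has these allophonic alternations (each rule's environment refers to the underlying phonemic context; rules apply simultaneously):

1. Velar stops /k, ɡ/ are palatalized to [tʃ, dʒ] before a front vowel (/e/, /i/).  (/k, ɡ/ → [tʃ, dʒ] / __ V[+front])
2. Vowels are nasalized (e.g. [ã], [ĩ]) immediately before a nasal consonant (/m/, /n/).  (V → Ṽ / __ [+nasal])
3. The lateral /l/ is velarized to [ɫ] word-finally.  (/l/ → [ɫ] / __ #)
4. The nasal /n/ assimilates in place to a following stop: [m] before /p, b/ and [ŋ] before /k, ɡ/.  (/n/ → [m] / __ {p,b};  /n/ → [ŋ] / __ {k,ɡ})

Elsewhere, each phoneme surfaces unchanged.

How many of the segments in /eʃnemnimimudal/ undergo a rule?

4

Segments that undergo a rule: /e/ → [ẽ] (rule 2); /i/ → [ĩ] (rule 2); /i/ → [ĩ] (rule 2); /l/ → [ɫ] (rule 3).
All other segments surface unchanged.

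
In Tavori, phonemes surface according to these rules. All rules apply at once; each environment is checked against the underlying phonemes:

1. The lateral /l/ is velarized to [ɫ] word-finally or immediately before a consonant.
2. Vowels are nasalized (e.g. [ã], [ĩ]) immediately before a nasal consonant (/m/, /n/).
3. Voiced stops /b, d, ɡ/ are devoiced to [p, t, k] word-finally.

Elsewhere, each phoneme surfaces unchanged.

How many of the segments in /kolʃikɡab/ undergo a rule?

2

Segments that undergo a rule: /l/ → [ɫ] (rule 1); /b/ → [p] (rule 3).
All other segments surface unchanged.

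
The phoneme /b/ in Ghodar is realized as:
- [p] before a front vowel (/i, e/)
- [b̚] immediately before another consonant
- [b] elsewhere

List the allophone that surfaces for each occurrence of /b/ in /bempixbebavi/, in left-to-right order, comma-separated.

[p], [p], [b]

Occurrence 1 (position 1): before a front vowel (/i, e/) → [p].
Occurrence 2 (position 7): before a front vowel (/i, e/) → [p].
Occurrence 3 (position 9): no conditioning environment matches → elsewhere allophone [b].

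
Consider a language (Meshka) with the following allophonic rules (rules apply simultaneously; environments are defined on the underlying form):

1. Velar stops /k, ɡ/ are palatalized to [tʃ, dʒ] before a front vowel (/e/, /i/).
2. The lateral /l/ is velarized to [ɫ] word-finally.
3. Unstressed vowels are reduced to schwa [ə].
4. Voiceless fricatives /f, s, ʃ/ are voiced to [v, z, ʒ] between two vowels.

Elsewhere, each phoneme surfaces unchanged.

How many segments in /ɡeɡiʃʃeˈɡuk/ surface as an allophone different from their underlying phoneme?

5

Segments that undergo a rule: /ɡ/ → [dʒ] (rule 1); /e/ → [ə] (rule 3); /ɡ/ → [dʒ] (rule 1); /i/ → [ə] (rule 3); /e/ → [ə] (rule 3).
All other segments surface unchanged.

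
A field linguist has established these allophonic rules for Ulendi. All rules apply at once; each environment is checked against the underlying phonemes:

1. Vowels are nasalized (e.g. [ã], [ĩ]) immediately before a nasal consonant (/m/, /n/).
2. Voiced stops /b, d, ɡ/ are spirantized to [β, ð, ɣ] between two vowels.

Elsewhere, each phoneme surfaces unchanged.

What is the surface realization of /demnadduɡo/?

/d/ — word-initial; rule 2 does not apply here → [d].
Rule 1 applies to /e/ (between /d/ and /m/: before a nasal consonant) → [ẽ].
/a/ (between /n/ and /d/) fails the environment for rule 1, so it stays [a].
/d/ — between /a/ and /d/; rule 2 does not apply here → [d].
/d/ (between /d/ and /u/) is in the target of rule 2 but the environment (between two vowels) is not met → [d].
/u/ (between /d/ and /ɡ/): rule 1 targets it, but not before a nasal consonant → unchanged [u].
/ɡ/ (between /u/ and /o/) occurs between two vowels → [ɣ] by rule 2.
/o/ (word-final) is in the target of rule 1 but the environment (before a nasal consonant) is not met → [o].

[dẽmnadduɣo]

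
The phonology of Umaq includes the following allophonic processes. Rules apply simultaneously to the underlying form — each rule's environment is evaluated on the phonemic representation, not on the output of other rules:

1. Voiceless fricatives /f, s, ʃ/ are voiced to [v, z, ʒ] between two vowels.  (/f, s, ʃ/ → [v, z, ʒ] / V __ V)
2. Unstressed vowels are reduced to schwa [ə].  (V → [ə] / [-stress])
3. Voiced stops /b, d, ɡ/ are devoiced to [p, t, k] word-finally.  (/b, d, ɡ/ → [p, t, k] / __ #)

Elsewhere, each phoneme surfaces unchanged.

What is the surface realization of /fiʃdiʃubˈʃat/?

/f/ (word-initial) is in the target of rule 1 but the environment (between two vowels) is not met → [f].
Rule 2 applies to /i/ (between /f/ and /ʃ/: in an unstressed syllable) → [ə].
/ʃ/ — between /i/ and /d/; rule 1 does not apply here → [ʃ].
/d/ — between /ʃ/ and /i/; rule 3 does not apply here → [d].
/i/ (between /d/ and /ʃ/): in an unstressed syllable, so rule 2 applies → [ə].
Rule 1 applies to /ʃ/ (between /i/ and /u/: between two vowels) → [ʒ].
Rule 2 applies to /u/ (between /ʃ/ and /b/: in an unstressed syllable) → [ə].
/b/ (between /u/ and /ʃ/) is in the target of rule 3 but the environment (word-finally) is not met → [b].
/ʃ/ — between /b/ and /a/; rule 1 does not apply here → [ʃ].
/a/ — between /ʃ/ and /t/; rule 2 does not apply here → [a].

[fəʃdəʒəbˈʃat]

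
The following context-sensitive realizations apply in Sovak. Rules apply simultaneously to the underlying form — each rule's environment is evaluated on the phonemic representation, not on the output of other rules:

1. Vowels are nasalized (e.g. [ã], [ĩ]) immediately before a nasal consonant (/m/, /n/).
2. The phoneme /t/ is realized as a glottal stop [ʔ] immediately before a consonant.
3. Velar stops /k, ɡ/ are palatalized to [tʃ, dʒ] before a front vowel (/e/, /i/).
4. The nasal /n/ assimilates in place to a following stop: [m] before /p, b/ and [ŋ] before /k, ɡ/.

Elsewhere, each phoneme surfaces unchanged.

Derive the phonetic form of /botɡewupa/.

[boʔdʒewupa]

/b/ (word-initial): no rule targets it → [b].
/o/ — between /b/ and /t/; rule 1 does not apply here → [o].
/t/ (between /o/ and /ɡ/): immediately before a consonant, so rule 2 applies → [ʔ].
/ɡ/ (between /t/ and /e/): before a front vowel, so rule 3 applies → [dʒ].
/e/ (between /ɡ/ and /w/) fails the environment for rule 1, so it stays [e].
/w/ — not in any rule's target class → [w].
/u/ (between /w/ and /p/) fails the environment for rule 1, so it stays [u].
/p/ (between /u/ and /a/): no rule targets it → [p].
/a/ (word-final) is in the target of rule 1 but the environment (before a nasal consonant) is not met → [a].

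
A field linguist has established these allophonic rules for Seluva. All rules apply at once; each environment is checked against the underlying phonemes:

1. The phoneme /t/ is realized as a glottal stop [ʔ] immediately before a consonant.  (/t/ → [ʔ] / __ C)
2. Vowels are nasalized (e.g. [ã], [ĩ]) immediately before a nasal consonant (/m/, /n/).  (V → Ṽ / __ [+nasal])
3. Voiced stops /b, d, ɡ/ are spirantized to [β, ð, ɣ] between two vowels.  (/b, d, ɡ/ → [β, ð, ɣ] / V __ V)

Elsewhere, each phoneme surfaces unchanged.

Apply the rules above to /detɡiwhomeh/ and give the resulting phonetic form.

[deʔɡiwhõmeh]

/d/ (word-initial) fails the environment for rule 3, so it stays [d].
/e/ (between /d/ and /t/): rule 2 targets it, but not before a nasal consonant → unchanged [e].
/t/ (between /e/ and /ɡ/) occurs immediately before a consonant → [ʔ] by rule 1.
/ɡ/ (between /t/ and /i/): rule 3 targets it, but not between two vowels → unchanged [ɡ].
/i/ (between /ɡ/ and /w/): rule 2 targets it, but not before a nasal consonant → unchanged [i].
/w/ — not in any rule's target class → [w].
/h/ — not in any rule's target class → [h].
/o/ (between /h/ and /m/) occurs before a nasal consonant → [õ] by rule 2.
/m/ (between /o/ and /e/) is unaffected → [m].
/e/ (between /m/ and /h/): rule 2 targets it, but not before a nasal consonant → unchanged [e].
/h/ — not in any rule's target class → [h].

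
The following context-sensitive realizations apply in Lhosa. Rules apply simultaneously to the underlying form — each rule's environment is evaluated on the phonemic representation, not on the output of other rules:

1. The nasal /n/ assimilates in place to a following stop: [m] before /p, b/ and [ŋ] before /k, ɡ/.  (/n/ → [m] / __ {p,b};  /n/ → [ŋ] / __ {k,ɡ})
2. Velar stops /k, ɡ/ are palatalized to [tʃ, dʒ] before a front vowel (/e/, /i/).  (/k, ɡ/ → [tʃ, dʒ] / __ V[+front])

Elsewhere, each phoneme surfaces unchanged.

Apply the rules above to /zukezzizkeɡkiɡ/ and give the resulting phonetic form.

/k/ — between /u/ and /e/, before a front vowel — surfaces as [tʃ] (rule 2).
Rule 2 applies to /k/ (between /z/ and /e/: before a front vowel) → [tʃ].
/ɡ/ (between /e/ and /k/): rule 2 targets it, but not before a front vowel → unchanged [ɡ].
/k/ meets the environment for rule 2 (before a front vowel) → [tʃ].
/ɡ/ (word-final) fails the environment for rule 2, so it stays [ɡ].

[zutʃezziztʃeɡtʃiɡ]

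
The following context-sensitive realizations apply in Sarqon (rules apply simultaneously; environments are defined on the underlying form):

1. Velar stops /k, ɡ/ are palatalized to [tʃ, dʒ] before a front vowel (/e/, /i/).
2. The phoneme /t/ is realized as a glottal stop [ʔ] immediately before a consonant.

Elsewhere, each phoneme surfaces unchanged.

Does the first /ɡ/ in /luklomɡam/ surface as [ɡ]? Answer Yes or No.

Yes

/ɡ/ (between /m/ and /a/): rule 1 targets it, but not before a front vowel → unchanged [ɡ].
The actual realization is [ɡ], which matches [ɡ].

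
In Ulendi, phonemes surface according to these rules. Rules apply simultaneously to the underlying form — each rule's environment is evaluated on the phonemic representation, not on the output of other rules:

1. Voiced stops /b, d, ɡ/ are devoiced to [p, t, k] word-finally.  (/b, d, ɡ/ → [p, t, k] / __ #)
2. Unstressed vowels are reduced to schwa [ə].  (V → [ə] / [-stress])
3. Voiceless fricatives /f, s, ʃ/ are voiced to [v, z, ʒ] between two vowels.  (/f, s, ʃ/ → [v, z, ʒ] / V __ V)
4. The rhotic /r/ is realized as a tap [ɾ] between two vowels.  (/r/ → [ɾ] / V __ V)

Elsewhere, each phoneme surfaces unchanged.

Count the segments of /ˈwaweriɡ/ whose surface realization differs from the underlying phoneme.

4

Segments that undergo a rule: /e/ → [ə] (rule 2); /r/ → [ɾ] (rule 4); /i/ → [ə] (rule 2); /ɡ/ → [k] (rule 1).
All other segments surface unchanged.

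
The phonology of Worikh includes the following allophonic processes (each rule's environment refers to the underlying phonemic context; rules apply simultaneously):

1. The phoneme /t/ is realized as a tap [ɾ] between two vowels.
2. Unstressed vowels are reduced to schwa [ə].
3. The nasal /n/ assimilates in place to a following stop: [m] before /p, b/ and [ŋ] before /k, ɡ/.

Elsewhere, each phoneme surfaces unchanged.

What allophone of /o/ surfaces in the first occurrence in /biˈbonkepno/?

/o/ — between /b/ and /n/; rule 2 does not apply here → [o].

[o]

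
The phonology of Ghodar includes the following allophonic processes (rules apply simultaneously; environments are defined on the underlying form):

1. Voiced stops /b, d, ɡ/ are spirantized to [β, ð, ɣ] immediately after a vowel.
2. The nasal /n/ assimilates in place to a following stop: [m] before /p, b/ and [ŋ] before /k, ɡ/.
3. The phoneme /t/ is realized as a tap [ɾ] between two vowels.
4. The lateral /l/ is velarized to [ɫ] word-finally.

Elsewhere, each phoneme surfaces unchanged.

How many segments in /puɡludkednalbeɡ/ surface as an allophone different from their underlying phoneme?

Segments that undergo a rule: /ɡ/ → [ɣ] (rule 1); /d/ → [ð] (rule 1); /d/ → [ð] (rule 1); /ɡ/ → [ɣ] (rule 1).
All other segments surface unchanged.

4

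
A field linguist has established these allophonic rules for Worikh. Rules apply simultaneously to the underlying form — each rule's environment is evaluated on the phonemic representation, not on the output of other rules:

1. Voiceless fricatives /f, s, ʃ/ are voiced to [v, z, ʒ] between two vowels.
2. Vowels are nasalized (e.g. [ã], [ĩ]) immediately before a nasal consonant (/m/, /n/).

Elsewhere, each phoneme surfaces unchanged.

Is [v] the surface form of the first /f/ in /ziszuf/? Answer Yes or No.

No

/f/ — word-final; rule 1 does not apply here → [f].
The actual realization is [f], not [v].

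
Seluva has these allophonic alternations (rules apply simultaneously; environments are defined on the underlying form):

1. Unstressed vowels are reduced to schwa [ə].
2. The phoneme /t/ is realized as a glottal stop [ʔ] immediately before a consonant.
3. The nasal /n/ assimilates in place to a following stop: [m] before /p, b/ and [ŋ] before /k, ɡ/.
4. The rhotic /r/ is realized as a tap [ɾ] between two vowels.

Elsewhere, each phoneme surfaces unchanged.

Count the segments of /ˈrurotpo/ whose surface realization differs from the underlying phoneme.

4

Segments that undergo a rule: /r/ → [ɾ] (rule 4); /o/ → [ə] (rule 1); /t/ → [ʔ] (rule 2); /o/ → [ə] (rule 1).
All other segments surface unchanged.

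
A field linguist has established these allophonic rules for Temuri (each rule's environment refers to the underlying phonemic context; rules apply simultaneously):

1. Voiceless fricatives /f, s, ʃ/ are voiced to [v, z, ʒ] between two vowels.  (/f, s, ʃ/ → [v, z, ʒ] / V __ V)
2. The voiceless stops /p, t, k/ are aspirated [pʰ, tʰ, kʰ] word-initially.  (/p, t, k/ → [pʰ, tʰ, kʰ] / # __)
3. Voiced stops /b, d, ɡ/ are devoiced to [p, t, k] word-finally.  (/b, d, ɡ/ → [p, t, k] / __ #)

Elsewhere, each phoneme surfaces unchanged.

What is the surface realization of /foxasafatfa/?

/f/ (word-initial): rule 1 targets it, but not between two vowels → unchanged [f].
/o/ (between /f/ and /x/): no rule targets it → [o].
/x/ (between /o/ and /a/) is unaffected → [x].
/a/ stays [a].
/s/ (between /a/ and /a/): between two vowels, so rule 1 applies → [z].
/a/ (between /s/ and /f/): no rule targets it → [a].
/f/ meets the environment for rule 1 (between two vowels) → [v].
/a/ (between /f/ and /t/) is unaffected → [a].
/t/ — between /a/ and /f/; rule 2 does not apply here → [t].
/f/ (between /t/ and /a/): rule 1 targets it, but not between two vowels → unchanged [f].
/a/ (word-final): no rule targets it → [a].

[foxazavatfa]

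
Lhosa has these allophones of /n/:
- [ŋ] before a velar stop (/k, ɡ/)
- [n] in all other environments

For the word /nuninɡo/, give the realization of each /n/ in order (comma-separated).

Occurrence 1 (position 1): no conditioning environment matches → elsewhere allophone [n].
Occurrence 2 (position 3): no conditioning environment matches → elsewhere allophone [n].
Occurrence 3 (position 5): before a velar stop → [ŋ].

[n], [n], [ŋ]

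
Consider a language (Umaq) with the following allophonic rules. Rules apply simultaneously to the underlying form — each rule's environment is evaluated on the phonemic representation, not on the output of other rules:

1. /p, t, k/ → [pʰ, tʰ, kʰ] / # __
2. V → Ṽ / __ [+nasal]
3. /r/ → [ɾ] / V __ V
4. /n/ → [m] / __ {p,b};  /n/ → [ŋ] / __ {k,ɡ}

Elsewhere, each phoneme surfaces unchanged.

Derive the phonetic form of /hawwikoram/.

[hawwikoɾãm]

/h/ stays [h].
/a/ — between /h/ and /w/; rule 2 does not apply here → [a].
/w/ — not in any rule's target class → [w].
/w/ (between /w/ and /i/): no rule targets it → [w].
/i/ (between /w/ and /k/) fails the environment for rule 2, so it stays [i].
/k/ — between /i/ and /o/; rule 1 does not apply here → [k].
/o/ (between /k/ and /r/) fails the environment for rule 2, so it stays [o].
/r/ (between /o/ and /a/) occurs between two vowels → [ɾ] by rule 3.
/a/ meets the environment for rule 2 (before a nasal consonant) → [ã].
/m/ — not in any rule's target class → [m].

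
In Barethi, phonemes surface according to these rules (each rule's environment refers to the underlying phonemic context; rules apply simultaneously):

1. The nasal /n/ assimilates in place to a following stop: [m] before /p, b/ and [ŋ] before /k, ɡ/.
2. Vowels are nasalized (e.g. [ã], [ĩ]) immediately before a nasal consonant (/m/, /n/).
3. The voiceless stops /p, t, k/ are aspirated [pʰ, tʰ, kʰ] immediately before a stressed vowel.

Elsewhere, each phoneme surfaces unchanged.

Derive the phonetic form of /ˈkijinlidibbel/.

/k/ — word-initial, immediately before a stressed vowel — surfaces as [kʰ] (rule 3).
/i/ (between /k/ and /j/): rule 2 targets it, but not before a nasal consonant → unchanged [i].
/j/ (between /i/ and /i/): no rule targets it → [j].
/i/ (between /j/ and /n/): before a nasal consonant, so rule 2 applies → [ĩ].
/n/ — between /i/ and /l/; rule 1 does not apply here → [n].
/l/ (between /n/ and /i/) is unaffected → [l].
/i/ — between /l/ and /d/; rule 2 does not apply here → [i].
/d/ — not in any rule's target class → [d].
/i/ — between /d/ and /b/; rule 2 does not apply here → [i].
/b/ — not in any rule's target class → [b].
/b/ (between /b/ and /e/) is unaffected → [b].
/e/ — between /b/ and /l/; rule 2 does not apply here → [e].
/l/ (word-final): no rule targets it → [l].

[ˈkʰijĩnlidibbel]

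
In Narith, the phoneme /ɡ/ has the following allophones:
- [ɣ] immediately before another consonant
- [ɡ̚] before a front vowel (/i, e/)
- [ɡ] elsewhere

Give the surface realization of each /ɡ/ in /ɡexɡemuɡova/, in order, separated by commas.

Occurrence 1 (position 1): before a front vowel (/i, e/) → [ɡ̚].
Occurrence 2 (position 4): before a front vowel (/i, e/) → [ɡ̚].
Occurrence 3 (position 8): no conditioning environment matches → elsewhere allophone [ɡ].

[ɡ̚], [ɡ̚], [ɡ]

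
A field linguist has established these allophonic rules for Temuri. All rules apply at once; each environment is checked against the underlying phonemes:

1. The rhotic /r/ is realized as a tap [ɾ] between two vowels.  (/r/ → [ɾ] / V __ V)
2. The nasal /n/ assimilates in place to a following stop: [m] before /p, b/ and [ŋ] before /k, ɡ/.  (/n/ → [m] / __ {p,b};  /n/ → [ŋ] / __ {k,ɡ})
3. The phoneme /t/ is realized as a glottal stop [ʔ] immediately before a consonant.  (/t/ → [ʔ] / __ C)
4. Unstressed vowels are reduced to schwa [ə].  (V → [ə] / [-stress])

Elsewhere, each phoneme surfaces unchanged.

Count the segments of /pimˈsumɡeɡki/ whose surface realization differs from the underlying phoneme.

3

Segments that undergo a rule: /i/ → [ə] (rule 4); /e/ → [ə] (rule 4); /i/ → [ə] (rule 4).
All other segments surface unchanged.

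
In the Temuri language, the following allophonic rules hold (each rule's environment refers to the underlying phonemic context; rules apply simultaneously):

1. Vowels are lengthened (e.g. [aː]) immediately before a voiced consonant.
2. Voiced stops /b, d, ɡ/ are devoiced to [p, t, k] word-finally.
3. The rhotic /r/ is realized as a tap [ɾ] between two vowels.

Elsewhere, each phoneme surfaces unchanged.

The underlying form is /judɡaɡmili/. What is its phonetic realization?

/j/ stays [j].
/u/ (between /j/ and /d/) occurs before a voiced consonant → [uː] by rule 1.
/d/ — between /u/ and /ɡ/; rule 2 does not apply here → [d].
/ɡ/ (between /d/ and /a/): rule 2 targets it, but not word-finally → unchanged [ɡ].
/a/ — between /ɡ/ and /ɡ/, before a voiced consonant — surfaces as [aː] (rule 1).
/ɡ/ (between /a/ and /m/) is in the target of rule 2 but the environment (word-finally) is not met → [ɡ].
/m/ — not in any rule's target class → [m].
/i/ — between /m/ and /l/, before a voiced consonant — surfaces as [iː] (rule 1).
/l/ (between /i/ and /i/): no rule targets it → [l].
/i/ (word-final): rule 1 targets it, but not before a voiced consonant → unchanged [i].

[juːdɡaːɡmiːli]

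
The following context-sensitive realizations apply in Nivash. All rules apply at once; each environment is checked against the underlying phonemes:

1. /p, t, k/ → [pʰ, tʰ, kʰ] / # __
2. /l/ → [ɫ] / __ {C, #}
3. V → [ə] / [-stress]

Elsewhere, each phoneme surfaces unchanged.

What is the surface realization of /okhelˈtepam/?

/o/ meets the environment for rule 3 (in an unstressed syllable) → [ə].
/k/ (between /o/ and /h/) is in the target of rule 1 but the environment (word-initially) is not met → [k].
/e/ — between /h/ and /l/, in an unstressed syllable — surfaces as [ə] (rule 3).
/l/ — between /e/ and /t/, word-finally or immediately before a consonant — surfaces as [ɫ] (rule 2).
/t/ (between /l/ and /e/) is in the target of rule 1 but the environment (word-initially) is not met → [t].
/e/ (between /t/ and /p/) is in the target of rule 3 but the environment (in an unstressed syllable) is not met → [e].
/p/ (between /e/ and /a/) is in the target of rule 1 but the environment (word-initially) is not met → [p].
Rule 3 applies to /a/ (between /p/ and /m/: in an unstressed syllable) → [ə].

[əkhəɫˈtepəm]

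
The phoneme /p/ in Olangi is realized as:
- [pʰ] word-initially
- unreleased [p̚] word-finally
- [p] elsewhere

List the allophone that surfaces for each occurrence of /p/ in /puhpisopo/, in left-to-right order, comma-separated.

Occurrence 1 (position 1): word-initially → [pʰ].
Occurrence 2 (position 4): no conditioning environment matches → elsewhere allophone [p].
Occurrence 3 (position 8): no conditioning environment matches → elsewhere allophone [p].

[pʰ], [p], [p]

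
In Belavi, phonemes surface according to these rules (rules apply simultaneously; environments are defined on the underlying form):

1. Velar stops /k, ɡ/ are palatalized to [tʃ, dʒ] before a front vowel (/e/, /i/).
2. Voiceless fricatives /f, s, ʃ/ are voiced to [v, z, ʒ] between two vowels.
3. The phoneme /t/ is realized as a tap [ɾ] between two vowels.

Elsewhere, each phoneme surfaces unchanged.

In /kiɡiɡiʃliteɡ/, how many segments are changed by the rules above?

4

Segments that undergo a rule: /k/ → [tʃ] (rule 1); /ɡ/ → [dʒ] (rule 1); /ɡ/ → [dʒ] (rule 1); /t/ → [ɾ] (rule 3).
All other segments surface unchanged.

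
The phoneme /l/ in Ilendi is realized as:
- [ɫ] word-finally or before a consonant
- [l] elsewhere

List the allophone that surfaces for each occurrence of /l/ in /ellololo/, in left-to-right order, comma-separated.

Occurrence 1 (position 2): word-finally or before a consonant → [ɫ].
Occurrence 2 (position 3): no conditioning environment matches → elsewhere allophone [l].
Occurrence 3 (position 5): no conditioning environment matches → elsewhere allophone [l].
Occurrence 4 (position 7): no conditioning environment matches → elsewhere allophone [l].

[ɫ], [l], [l], [l]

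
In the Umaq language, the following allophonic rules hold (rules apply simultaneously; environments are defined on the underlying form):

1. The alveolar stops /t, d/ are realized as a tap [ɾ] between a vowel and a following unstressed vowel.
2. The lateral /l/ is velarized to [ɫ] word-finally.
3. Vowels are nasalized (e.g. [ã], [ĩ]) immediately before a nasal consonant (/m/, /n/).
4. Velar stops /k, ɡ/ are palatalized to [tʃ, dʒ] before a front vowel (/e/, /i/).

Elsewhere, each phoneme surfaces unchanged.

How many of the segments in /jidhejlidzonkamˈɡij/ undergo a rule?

Segments that undergo a rule: /o/ → [õ] (rule 3); /a/ → [ã] (rule 3); /ɡ/ → [dʒ] (rule 4).
All other segments surface unchanged.

3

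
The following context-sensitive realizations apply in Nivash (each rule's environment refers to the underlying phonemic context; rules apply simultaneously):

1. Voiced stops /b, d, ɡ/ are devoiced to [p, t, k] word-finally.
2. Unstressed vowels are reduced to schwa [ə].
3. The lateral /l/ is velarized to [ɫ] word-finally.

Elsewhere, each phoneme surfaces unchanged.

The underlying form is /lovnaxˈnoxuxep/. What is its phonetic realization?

/l/ (word-initial): rule 3 targets it, but not word-finally → unchanged [l].
/o/ (between /l/ and /v/) occurs in an unstressed syllable → [ə] by rule 2.
/v/ (between /o/ and /n/) is unaffected → [v].
/n/ (between /v/ and /a/): no rule targets it → [n].
/a/ — between /n/ and /x/, in an unstressed syllable — surfaces as [ə] (rule 2).
/x/ (between /a/ and /n/) is unaffected → [x].
/n/ (between /x/ and /o/): no rule targets it → [n].
/o/ (between /n/ and /x/) is in the target of rule 2 but the environment (in an unstressed syllable) is not met → [o].
/x/ (between /o/ and /u/): no rule targets it → [x].
/u/ (between /x/ and /x/): in an unstressed syllable, so rule 2 applies → [ə].
/x/ (between /u/ and /e/) is unaffected → [x].
Rule 2 applies to /e/ (between /x/ and /p/: in an unstressed syllable) → [ə].
/p/ (word-final) is unaffected → [p].

[ləvnəxˈnoxəxəp]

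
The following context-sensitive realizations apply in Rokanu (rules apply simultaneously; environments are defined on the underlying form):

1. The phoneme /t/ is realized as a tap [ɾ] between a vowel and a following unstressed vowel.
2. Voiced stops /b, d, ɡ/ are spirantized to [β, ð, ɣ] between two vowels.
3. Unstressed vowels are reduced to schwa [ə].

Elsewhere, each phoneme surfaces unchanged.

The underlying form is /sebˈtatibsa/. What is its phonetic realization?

[səbˈtaɾəbsə]

/s/ stays [s].
/e/ (between /s/ and /b/): in an unstressed syllable, so rule 3 applies → [ə].
/b/ (between /e/ and /t/) fails the environment for rule 2, so it stays [b].
/t/ (between /b/ and /a/) is in the target of rule 1 but the environment (between a vowel and a following unstressed vowel) is not met → [t].
/a/ (between /t/ and /t/) is in the target of rule 3 but the environment (in an unstressed syllable) is not met → [a].
/t/ (between /a/ and /i/): between a vowel and a following unstressed vowel, so rule 1 applies → [ɾ].
/i/ (between /t/ and /b/): in an unstressed syllable, so rule 3 applies → [ə].
/b/ — between /i/ and /s/; rule 2 does not apply here → [b].
/s/ — not in any rule's target class → [s].
Rule 3 applies to /a/ (word-final: in an unstressed syllable) → [ə].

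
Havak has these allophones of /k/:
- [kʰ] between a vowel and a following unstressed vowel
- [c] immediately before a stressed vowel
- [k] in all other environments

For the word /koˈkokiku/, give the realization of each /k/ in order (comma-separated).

[k], [c], [kʰ], [kʰ]

Occurrence 1 (position 1): no conditioning environment matches → elsewhere allophone [k].
Occurrence 2 (position 3): immediately before a stressed vowel → [c].
Occurrence 3 (position 5): between a vowel and a following unstressed vowel → [kʰ].
Occurrence 4 (position 7): between a vowel and a following unstressed vowel → [kʰ].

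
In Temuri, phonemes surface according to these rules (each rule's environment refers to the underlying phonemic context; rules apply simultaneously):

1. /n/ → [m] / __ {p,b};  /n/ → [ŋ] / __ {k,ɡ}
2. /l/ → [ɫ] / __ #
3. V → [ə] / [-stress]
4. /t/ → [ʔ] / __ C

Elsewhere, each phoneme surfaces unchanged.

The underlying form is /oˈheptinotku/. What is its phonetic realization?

/o/ — word-initial, in an unstressed syllable — surfaces as [ə] (rule 3).
/h/ stays [h].
/e/ — between /h/ and /p/; rule 3 does not apply here → [e].
/p/ (between /e/ and /t/) is unaffected → [p].
/t/ — between /p/ and /i/; rule 4 does not apply here → [t].
/i/ — between /t/ and /n/, in an unstressed syllable — surfaces as [ə] (rule 3).
/n/ (between /i/ and /o/) fails the environment for rule 1, so it stays [n].
Rule 3 applies to /o/ (between /n/ and /t/: in an unstressed syllable) → [ə].
/t/ (between /o/ and /k/): immediately before a consonant, so rule 4 applies → [ʔ].
/k/ (between /t/ and /u/): no rule targets it → [k].
/u/ — word-final, in an unstressed syllable — surfaces as [ə] (rule 3).

[əˈheptənəʔkə]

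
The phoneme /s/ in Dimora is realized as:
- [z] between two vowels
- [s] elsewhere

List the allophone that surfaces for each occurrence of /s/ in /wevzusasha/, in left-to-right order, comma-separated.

Occurrence 1 (position 6): between two vowels → [z].
Occurrence 2 (position 8): no conditioning environment matches → elsewhere allophone [s].

[z], [s]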